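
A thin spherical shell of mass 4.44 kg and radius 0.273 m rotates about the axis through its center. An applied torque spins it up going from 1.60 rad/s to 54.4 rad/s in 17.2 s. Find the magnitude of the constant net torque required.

I = (2/3)MR² = (2/3)(4.44)(0.273)² = 0.2206 kg·m².
α = Δω/Δt = (54.4 − 1.60)/17.2 = 3.070 rad/s².
τ = Iα = (0.2206)(3.070) = 0.6772 N·m.

τ ≈ 0.677 N·m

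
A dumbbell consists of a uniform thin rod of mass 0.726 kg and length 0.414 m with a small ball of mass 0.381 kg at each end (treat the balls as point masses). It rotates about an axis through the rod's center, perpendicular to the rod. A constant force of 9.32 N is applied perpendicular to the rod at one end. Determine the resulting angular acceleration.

I_rod = (1/12)ML² = (1/12)(0.726)(0.414)² = 0.01037 kg·m².
I_balls = 2·m·(L/2)² = 2(0.381)(0.2070)² = 0.03265 kg·m².
Total I = 0.04302 kg·m².
τ = F·(L/2) = (9.32)(0.207) = 1.929 N·m.
α = τ/I = 1.929/0.04302 = 44.84 rad/s².

α ≈ 44.8 rad/s²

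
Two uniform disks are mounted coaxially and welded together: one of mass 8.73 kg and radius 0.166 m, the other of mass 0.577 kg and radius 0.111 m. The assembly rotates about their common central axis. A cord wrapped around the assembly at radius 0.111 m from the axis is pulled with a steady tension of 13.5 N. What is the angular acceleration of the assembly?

α ≈ 12.1 rad/s²

I = ½M₁R₁² + ½M₂R₂² = ½(8.73)(0.166)² + ½(0.577)(0.111)² = 0.1238 kg·m².
τ = F r = (13.5)(0.111) = 1.498 N·m.
α = τ/I = 1.498/0.1238 = 12.10 rad/s².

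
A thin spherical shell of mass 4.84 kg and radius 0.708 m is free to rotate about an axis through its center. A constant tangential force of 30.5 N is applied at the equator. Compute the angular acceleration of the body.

α ≈ 13.4 rad/s²

I = (2/3)MR² = (2/3)(4.84)(0.708)² = 1.617 kg·m².
τ = F R = (30.5)(0.708) = 21.59 N·m.
Newton's second law for rotation, τ = Iα, gives α = τ/I = 21.59/1.617 = 13.35 rad/s².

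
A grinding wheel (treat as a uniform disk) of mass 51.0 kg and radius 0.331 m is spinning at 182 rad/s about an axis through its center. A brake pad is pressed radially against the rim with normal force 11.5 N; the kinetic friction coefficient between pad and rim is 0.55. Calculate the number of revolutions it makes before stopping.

≈ 3520 revolutions

I = ½MR² = (1/2)(51.0)(0.331)² = 2.794 kg·m².
Friction force f = μN = (0.55)(11.5) = 6.325 N at the rim; torque magnitude τ = fR = 2.094 N·m, opposing ω.
|α| = τ/I = 2.094/2.794 = 0.7494 rad/s² (deceleration).
ω² = ω₀² − 2|α|θ with ω = 0 ⇒ θ = ω₀²/(2|α|) = 22100 rad = 3518 rev.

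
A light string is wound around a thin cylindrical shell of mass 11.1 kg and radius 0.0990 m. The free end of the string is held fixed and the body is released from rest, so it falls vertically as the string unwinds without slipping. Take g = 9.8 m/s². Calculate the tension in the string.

Translation: Mg − T = Ma. Rotation about the center: TR = Iα with I = MR².
With a = αR: T = (I/R²)a = M a, so Mg = (1 + 1.000)Ma.
a = g/(1 + 1.000) = 9.8/2.000 = 4.900 m/s².
T = 1.000·M·a = (1.000)(11.1)(4.900) = 54.39 N.

T ≈ 54.4 N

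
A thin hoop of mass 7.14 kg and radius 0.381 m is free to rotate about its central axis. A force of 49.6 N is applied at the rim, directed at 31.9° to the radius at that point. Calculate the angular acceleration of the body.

α ≈ 9.64 rad/s²

I = MR² = (7.14)(0.381)² = 1.036 kg·m².
Only the tangential component produces torque: τ = F R sinθ = (49.6)(0.381) sin 31.9° = 9.986 N·m.
Newton's second law for rotation, τ = Iα, gives α = τ/I = 9.986/1.036 = 9.635 rad/s².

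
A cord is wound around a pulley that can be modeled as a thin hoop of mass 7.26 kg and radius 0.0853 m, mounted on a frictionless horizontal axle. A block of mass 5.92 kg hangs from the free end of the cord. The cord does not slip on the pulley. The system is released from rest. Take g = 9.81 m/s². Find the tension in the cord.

T ≈ 32.0 N

I = MR² = (7.26)(0.0853)² = 0.05282 kg·m².
Block: mg − T = ma. Pulley: TR = Iα. No-slip: a = αR, so T = (I/R²)a = 7.260·a.
Then mg = (m + 7.260)a, so a = (5.92)(9.81)/(5.92 + 7.260) = 4.406 m/s².
T = 7.260·a = 31.99 N.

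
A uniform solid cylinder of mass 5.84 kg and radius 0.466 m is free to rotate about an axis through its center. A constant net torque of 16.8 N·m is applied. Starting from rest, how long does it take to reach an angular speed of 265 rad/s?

I = ½MR² = (1/2)(5.84)(0.466)² = 0.6341 kg·m².
α = τ/I = 16.8/0.6341 = 26.49 rad/s².
ω = αt ⇒ t = ω/α = 265/26.49 = 10.00 s.

t ≈ 10.0 s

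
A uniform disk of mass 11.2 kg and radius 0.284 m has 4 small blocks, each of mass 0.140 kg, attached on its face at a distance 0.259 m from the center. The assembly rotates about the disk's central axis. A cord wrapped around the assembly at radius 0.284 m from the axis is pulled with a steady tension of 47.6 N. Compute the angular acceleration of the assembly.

α ≈ 27.6 rad/s²

I_disk = ½MR² = ½(11.2)(0.284)² = 0.4517 kg·m².
I_blocks = 4·m·r² = 4(0.140)(0.259)² = 0.03757 kg·m².
Total I = 0.4892 kg·m².
τ = F r = (47.6)(0.284) = 13.52 N·m.
α = τ/I = 13.52/0.4892 = 27.63 rad/s².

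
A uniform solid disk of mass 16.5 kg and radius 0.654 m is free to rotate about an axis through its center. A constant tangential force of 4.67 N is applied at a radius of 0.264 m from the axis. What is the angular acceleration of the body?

α ≈ 0.349 rad/s²

I = ½MR² = (1/2)(16.5)(0.654)² = 3.529 kg·m².
τ = F·r = (4.67)(0.264) = 1.233 N·m.
Newton's second law for rotation, τ = Iα, gives α = τ/I = 1.233/3.529 = 0.3494 rad/s².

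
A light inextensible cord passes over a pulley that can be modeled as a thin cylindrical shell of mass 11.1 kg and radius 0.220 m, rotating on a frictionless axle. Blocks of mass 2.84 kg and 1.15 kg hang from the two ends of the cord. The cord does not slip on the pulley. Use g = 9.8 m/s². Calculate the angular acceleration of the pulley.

α ≈ 4.99 rad/s²

I = MR² = (11.1)(0.220)² = 0.5372 kg·m².
Heavier block: m₁g − T₁ = m₁a. Lighter block: T₂ − m₂g = m₂a.
Pulley: (T₁ − T₂)R = Iα = I(a/R), so T₁ − T₂ = (I/R²)a = 1·M_p a = 11.10·a.
Adding the three: (m₁ − m₂)g = (m₁ + m₂ + 11.10)a, so a = (2.84 − 1.15)(9.8)/(2.84 + 1.15 + 11.10) = 1.098 m/s².
α = a/R = 1.098/0.220 = 4.989 rad/s².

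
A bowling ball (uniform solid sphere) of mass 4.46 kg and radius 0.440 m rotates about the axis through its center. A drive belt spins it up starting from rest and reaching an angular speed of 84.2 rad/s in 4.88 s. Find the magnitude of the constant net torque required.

τ ≈ 5.96 N·m

I = (2/5)MR² = (2/5)(4.46)(0.440)² = 0.3454 kg·m².
α = Δω/Δt = (84.2 − 0)/4.88 = 17.25 rad/s².
τ = Iα = (0.3454)(17.25) = 5.959 N·m.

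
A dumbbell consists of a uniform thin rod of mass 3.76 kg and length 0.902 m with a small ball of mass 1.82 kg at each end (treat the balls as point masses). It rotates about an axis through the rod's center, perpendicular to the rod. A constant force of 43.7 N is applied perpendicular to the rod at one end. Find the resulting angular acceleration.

α ≈ 19.8 rad/s²

I_rod = (1/12)ML² = (1/12)(3.76)(0.902)² = 0.2549 kg·m².
I_balls = 2·m·(L/2)² = 2(1.82)(0.4510)² = 0.7404 kg·m².
Total I = 0.9953 kg·m².
τ = F·(L/2) = (43.7)(0.451) = 19.71 N·m.
α = τ/I = 19.71/0.9953 = 19.80 rad/s².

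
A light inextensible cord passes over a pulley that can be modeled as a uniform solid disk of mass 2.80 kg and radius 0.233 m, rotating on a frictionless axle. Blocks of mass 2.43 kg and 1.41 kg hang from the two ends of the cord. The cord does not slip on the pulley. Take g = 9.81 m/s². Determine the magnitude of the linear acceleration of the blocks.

a ≈ 1.91 m/s²

I = ½MR² = (1/2)(2.80)(0.233)² = 0.07600 kg·m².
Heavier block: m₁g − T₁ = m₁a. Lighter block: T₂ − m₂g = m₂a.
Pulley: (T₁ − T₂)R = Iα = I(a/R), so T₁ − T₂ = (I/R²)a = (1/2)M_p a = 1.400·a.
Adding the three: (m₁ − m₂)g = (m₁ + m₂ + 1.400)a, so a = (2.43 − 1.41)(9.81)/(2.43 + 1.41 + 1.400) = 1.910 m/s².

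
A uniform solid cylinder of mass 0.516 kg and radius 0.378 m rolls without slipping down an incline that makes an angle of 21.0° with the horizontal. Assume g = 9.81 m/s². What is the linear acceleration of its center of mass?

Translation along the incline: Mg sinθ − f = Ma.
Rotation about the center: fR = Iα with I = ½MR². No-slip gives a = αR, so f = (I/R²)a = (1/2)M a.
Substituting: Mg sinθ = (1 + 0.5000)Ma, so a = g sinθ/(1 + 0.5000) = (9.81) sin 21.0° / 1.500 = 2.344 m/s².

a ≈ 2.34 m/s²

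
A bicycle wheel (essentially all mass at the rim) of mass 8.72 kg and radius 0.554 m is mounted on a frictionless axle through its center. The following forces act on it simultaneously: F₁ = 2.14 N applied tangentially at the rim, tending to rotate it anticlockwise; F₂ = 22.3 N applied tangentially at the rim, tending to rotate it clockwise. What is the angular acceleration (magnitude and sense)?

α ≈ 4.17 rad/s², clockwise

I = MR² = (8.72)(0.554)² = 2.676 kg·m².
Taking anticlockwise as positive: τ₁ = +(2.14)(0.554) = +1.186 N·m; τ₂ = −(22.3)(0.554) = −12.35 N·m.
Net torque τ = -11.17 N·m.
α = τ/I = -11.17/2.676 = -4.173 rad/s².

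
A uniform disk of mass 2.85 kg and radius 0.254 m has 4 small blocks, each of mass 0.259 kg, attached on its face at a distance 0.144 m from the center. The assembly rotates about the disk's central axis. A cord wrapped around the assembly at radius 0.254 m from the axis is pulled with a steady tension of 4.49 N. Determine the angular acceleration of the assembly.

α ≈ 10.1 rad/s²

I_disk = ½MR² = ½(2.85)(0.254)² = 0.09194 kg·m².
I_blocks = 4·m·r² = 4(0.259)(0.144)² = 0.02148 kg·m².
Total I = 0.1134 kg·m².
τ = F r = (4.49)(0.254) = 1.140 N·m.
α = τ/I = 1.140/0.1134 = 10.06 rad/s².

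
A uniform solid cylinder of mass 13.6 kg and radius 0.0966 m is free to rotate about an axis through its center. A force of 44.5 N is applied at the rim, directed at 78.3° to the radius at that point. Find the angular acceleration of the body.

α ≈ 66.3 rad/s²

I = ½MR² = (1/2)(13.6)(0.0966)² = 0.06345 kg·m².
Only the tangential component produces torque: τ = F R sinθ = (44.5)(0.0966) sin 78.3° = 4.209 N·m.
Newton's second law for rotation, τ = Iα, gives α = τ/I = 4.209/0.06345 = 66.34 rad/s².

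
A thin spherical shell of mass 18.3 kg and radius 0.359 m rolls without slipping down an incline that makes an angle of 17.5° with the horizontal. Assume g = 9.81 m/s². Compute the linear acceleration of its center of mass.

Translation along the incline: Mg sinθ − f = Ma.
Rotation about the center: fR = Iα with I = (2/3)MR². No-slip gives a = αR, so f = (I/R²)a = (2/3)M a.
Substituting: Mg sinθ = (1 + 0.6667)Ma, so a = g sinθ/(1 + 0.6667) = (9.81) sin 17.5° / 1.667 = 1.770 m/s².

a ≈ 1.77 m/s²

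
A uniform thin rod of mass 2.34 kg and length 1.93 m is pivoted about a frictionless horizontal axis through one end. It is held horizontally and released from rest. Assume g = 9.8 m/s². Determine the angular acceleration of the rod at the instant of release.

α ≈ 7.62 rad/s²

About the pivot, I = (1/3)ML² = (1/3)(2.34)(1.93)² = 2.905 kg·m².
The weight acts at the center, a distance L/2 = 0.9650 m from the pivot; τ = Mg(L/2) = 22.13 N·m.
α = τ/I = 22.13/2.905 = 7.617 rad/s².
(Equivalently α = (3g/(2L)) = 7.617 rad/s².)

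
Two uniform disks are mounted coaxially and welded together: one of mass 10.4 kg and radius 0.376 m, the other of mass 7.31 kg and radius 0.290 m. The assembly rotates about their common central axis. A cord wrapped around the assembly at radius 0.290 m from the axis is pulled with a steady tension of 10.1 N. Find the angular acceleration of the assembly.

I = ½M₁R₁² + ½M₂R₂² = ½(10.4)(0.376)² + ½(7.31)(0.290)² = 1.043 kg·m².
τ = F r = (10.1)(0.290) = 2.929 N·m.
α = τ/I = 2.929/1.043 = 2.809 rad/s².

α ≈ 2.81 rad/s²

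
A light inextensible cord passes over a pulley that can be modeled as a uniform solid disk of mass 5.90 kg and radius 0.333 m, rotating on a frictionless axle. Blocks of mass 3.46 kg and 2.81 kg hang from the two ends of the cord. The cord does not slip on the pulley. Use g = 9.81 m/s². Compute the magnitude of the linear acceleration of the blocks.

I = ½MR² = (1/2)(5.90)(0.333)² = 0.3271 kg·m².
Heavier block: m₁g − T₁ = m₁a. Lighter block: T₂ − m₂g = m₂a.
Pulley: (T₁ − T₂)R = Iα = I(a/R), so T₁ − T₂ = (I/R²)a = (1/2)M_p a = 2.950·a.
Adding the three: (m₁ − m₂)g = (m₁ + m₂ + 2.950)a, so a = (3.46 − 2.81)(9.81)/(3.46 + 2.81 + 2.950) = 0.6916 m/s².

a ≈ 0.692 m/s²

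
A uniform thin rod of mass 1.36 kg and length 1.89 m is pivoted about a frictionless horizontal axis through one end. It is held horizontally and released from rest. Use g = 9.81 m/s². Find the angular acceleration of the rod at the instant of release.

About the pivot, I = (1/3)ML² = (1/3)(1.36)(1.89)² = 1.619 kg·m².
The weight acts at the center, a distance L/2 = 0.9450 m from the pivot; τ = Mg(L/2) = 12.61 N·m.
α = τ/I = 12.61/1.619 = 7.786 rad/s².

α ≈ 7.79 rad/s²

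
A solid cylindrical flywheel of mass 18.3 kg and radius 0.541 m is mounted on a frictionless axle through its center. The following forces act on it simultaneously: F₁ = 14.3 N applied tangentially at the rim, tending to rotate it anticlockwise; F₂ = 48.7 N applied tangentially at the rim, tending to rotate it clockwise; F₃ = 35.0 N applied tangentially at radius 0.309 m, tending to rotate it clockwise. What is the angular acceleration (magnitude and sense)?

I = ½MR² = (1/2)(18.3)(0.541)² = 2.678 kg·m².
Taking anticlockwise as positive: τ₁ = +(14.3)(0.541) = +7.736 N·m; τ₂ = −(48.7)(0.541) = −26.35 N·m; τ₃ = −(35.0)(0.309) = −10.81 N·m.
Net torque τ = -29.43 N·m.
α = τ/I = -29.43/2.678 = -10.99 rad/s².

α ≈ 11.0 rad/s², clockwise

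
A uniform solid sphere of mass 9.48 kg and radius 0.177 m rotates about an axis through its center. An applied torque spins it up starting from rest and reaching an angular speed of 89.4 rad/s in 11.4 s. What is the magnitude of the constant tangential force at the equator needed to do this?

I = (2/5)MR² = (2/5)(9.48)(0.177)² = 0.1188 kg·m².
α = Δω/Δt = (89.4 − 0)/11.4 = 7.842 rad/s².
The required torque is τ = Iα = (0.1188)(7.842) = 0.9316 N·m.
A tangential force at the equator gives τ = FR, so F = τ/R = 0.9316/0.177 = 5.263 N.

F ≈ 5.26 N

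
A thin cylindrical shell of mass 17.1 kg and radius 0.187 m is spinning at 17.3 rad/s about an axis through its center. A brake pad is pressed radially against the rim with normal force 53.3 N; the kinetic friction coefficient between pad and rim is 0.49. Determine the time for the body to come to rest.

t ≈ 2.12 s

I = MR² = (17.1)(0.187)² = 0.5980 kg·m².
Friction force f = μN = (0.49)(53.3) = 26.12 N at the rim; torque magnitude τ = fR = 4.884 N·m, opposing ω.
|α| = τ/I = 4.884/0.5980 = 8.167 rad/s² (deceleration).
0 = ω₀ − |α|t ⇒ t = ω₀/|α| = 17.3/8.167 = 2.118 s.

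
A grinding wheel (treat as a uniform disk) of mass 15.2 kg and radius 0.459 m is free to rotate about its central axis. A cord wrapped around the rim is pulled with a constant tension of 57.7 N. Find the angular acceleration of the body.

α ≈ 16.5 rad/s²

I = ½MR² = (1/2)(15.2)(0.459)² = 1.601 kg·m².
τ = F R = (57.7)(0.459) = 26.48 N·m.
Newton's second law for rotation, τ = Iα, gives α = τ/I = 26.48/1.601 = 16.54 rad/s².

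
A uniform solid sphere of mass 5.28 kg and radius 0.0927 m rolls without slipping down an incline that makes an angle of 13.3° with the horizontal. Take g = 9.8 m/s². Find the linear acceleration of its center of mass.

Translation along the incline: Mg sinθ − f = Ma.
Rotation about the center: fR = Iα with I = (2/5)MR². No-slip gives a = αR, so f = (I/R²)a = (2/5)M a.
Substituting: Mg sinθ = (1 + 0.4000)Ma, so a = g sinθ/(1 + 0.4000) = (9.8) sin 13.3° / 1.400 = 1.610 m/s².

a ≈ 1.61 m/s²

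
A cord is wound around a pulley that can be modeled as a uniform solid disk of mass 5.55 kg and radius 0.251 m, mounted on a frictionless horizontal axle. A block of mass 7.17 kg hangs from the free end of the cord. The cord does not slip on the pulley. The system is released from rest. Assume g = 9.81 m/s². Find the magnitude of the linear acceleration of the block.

I = ½MR² = (1/2)(5.55)(0.251)² = 0.1748 kg·m².
Block: mg − T = ma. Pulley: TR = Iα. No-slip: a = αR, so T = (I/R²)a = 2.775·a.
Then mg = (m + 2.775)a, so a = (7.17)(9.81)/(7.17 + 2.775) = 7.073 m/s².

a ≈ 7.07 m/s²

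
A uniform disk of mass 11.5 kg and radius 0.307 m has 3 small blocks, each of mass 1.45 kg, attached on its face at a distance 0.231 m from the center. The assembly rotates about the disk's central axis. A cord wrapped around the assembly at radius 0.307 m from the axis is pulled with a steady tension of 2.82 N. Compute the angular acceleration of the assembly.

I_disk = ½MR² = ½(11.5)(0.307)² = 0.5419 kg·m².
I_blocks = 3·m·r² = 3(1.45)(0.231)² = 0.2321 kg·m².
Total I = 0.7741 kg·m².
τ = F r = (2.82)(0.307) = 0.8657 N·m.
α = τ/I = 0.8657/0.7741 = 1.118 rad/s².

α ≈ 1.12 rad/s²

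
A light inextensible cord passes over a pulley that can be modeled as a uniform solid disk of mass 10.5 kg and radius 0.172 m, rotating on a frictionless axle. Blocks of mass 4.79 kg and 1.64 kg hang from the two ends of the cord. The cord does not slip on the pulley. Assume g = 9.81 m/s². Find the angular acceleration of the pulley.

α ≈ 15.4 rad/s²

I = ½MR² = (1/2)(10.5)(0.172)² = 0.1553 kg·m².
Heavier block: m₁g − T₁ = m₁a. Lighter block: T₂ − m₂g = m₂a.
Pulley: (T₁ − T₂)R = Iα = I(a/R), so T₁ − T₂ = (I/R²)a = (1/2)M_p a = 5.250·a.
Adding the three: (m₁ − m₂)g = (m₁ + m₂ + 5.250)a, so a = (4.79 − 1.64)(9.81)/(4.79 + 1.64 + 5.250) = 2.646 m/s².
α = a/R = 2.646/0.172 = 15.38 rad/s².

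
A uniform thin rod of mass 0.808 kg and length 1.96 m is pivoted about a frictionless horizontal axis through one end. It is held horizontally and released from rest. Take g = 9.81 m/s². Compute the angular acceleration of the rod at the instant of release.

About the pivot, I = (1/3)ML² = (1/3)(0.808)(1.96)² = 1.035 kg·m².
The weight acts at the center, a distance L/2 = 0.9800 m from the pivot; τ = Mg(L/2) = 7.768 N·m.
α = τ/I = 7.768/1.035 = 7.508 rad/s².
(Equivalently α = (3g/(2L)) = 7.508 rad/s².)

α ≈ 7.51 rad/s²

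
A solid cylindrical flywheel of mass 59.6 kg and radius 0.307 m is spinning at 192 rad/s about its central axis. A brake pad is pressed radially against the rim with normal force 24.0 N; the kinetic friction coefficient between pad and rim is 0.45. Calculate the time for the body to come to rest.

I = ½MR² = (1/2)(59.6)(0.307)² = 2.809 kg·m².
Friction force f = μN = (0.45)(24.0) = 10.80 N at the rim; torque magnitude τ = fR = 3.316 N·m, opposing ω.
|α| = τ/I = 3.316/2.809 = 1.181 rad/s² (deceleration).
0 = ω₀ − |α|t ⇒ t = ω₀/|α| = 192/1.181 = 162.6 s.

t ≈ 163 s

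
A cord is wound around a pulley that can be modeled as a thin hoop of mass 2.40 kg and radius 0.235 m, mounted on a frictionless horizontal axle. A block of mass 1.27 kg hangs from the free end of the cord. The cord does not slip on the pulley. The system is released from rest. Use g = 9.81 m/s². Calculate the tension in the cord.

T ≈ 8.15 N

I = MR² = (2.40)(0.235)² = 0.1325 kg·m².
Block: mg − T = ma. Pulley: TR = Iα. No-slip: a = αR, so T = (I/R²)a = 2.400·a.
Then mg = (m + 2.400)a, so a = (1.27)(9.81)/(1.27 + 2.400) = 3.395 m/s².
T = 2.400·a = 8.147 N.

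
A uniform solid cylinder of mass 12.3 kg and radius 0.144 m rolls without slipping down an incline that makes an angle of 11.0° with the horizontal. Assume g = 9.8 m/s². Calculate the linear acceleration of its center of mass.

Translation along the incline: Mg sinθ − f = Ma.
Rotation about the center: fR = Iα with I = ½MR². No-slip gives a = αR, so f = (I/R²)a = (1/2)M a.
Substituting: Mg sinθ = (1 + 0.5000)Ma, so a = g sinθ/(1 + 0.5000) = (9.8) sin 11.0° / 1.500 = 1.247 m/s².

a ≈ 1.25 m/s²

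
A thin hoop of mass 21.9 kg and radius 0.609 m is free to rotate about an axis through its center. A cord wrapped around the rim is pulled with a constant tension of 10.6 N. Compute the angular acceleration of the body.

α ≈ 0.795 rad/s²

I = MR² = (21.9)(0.609)² = 8.122 kg·m².
τ = F R = (10.6)(0.609) = 6.455 N·m.
Newton's second law for rotation, τ = Iα, gives α = τ/I = 6.455/8.122 = 0.7948 rad/s².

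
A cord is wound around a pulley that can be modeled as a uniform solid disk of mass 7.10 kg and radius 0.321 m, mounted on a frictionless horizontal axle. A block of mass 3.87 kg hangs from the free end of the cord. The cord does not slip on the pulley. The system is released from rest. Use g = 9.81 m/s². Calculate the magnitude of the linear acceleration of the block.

a ≈ 5.12 m/s²

I = ½MR² = (1/2)(7.10)(0.321)² = 0.3658 kg·m².
Block: mg − T = ma. Pulley: TR = Iα. No-slip: a = αR, so T = (I/R²)a = 3.550·a.
Then mg = (m + 3.550)a, so a = (3.87)(9.81)/(3.87 + 3.550) = 5.117 m/s².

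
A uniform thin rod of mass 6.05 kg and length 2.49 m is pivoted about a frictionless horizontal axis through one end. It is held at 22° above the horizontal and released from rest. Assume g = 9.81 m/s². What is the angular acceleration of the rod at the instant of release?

α ≈ 5.48 rad/s²

About the pivot, I = (1/3)ML² = (1/3)(6.05)(2.49)² = 12.50 kg·m².
The weight acts at the center, a distance L/2 = 1.245 m from the pivot; τ = Mg(L/2) cos 22° = 68.51 N·m.
α = τ/I = 68.51/12.50 = 5.479 rad/s².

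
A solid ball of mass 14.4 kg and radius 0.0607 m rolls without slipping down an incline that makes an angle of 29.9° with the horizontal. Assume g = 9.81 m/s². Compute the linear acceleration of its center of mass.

Translation along the incline: Mg sinθ − f = Ma.
Rotation about the center: fR = Iα with I = (2/5)MR². No-slip gives a = αR, so f = (I/R²)a = (2/5)M a.
Substituting: Mg sinθ = (1 + 0.4000)Ma, so a = g sinθ/(1 + 0.4000) = (9.81) sin 29.9° / 1.400 = 3.493 m/s².

a ≈ 3.49 m/s²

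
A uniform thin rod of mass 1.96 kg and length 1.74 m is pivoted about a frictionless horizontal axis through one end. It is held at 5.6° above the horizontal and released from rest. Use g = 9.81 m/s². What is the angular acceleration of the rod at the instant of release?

About the pivot, I = (1/3)ML² = (1/3)(1.96)(1.74)² = 1.978 kg·m².
The weight acts at the center, a distance L/2 = 0.8700 m from the pivot; τ = Mg(L/2) cos 5.6° = 16.65 N·m.
α = τ/I = 16.65/1.978 = 8.417 rad/s².
(Equivalently α = (3g/(2L)) cos 5.6° = 8.417 rad/s².)

α ≈ 8.42 rad/s²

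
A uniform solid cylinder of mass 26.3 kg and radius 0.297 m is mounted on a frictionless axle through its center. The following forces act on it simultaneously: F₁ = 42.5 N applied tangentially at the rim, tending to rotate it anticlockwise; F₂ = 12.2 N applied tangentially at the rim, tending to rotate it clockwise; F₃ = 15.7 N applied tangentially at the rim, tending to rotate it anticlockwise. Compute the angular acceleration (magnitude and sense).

I = ½MR² = (1/2)(26.3)(0.297)² = 1.160 kg·m².
Taking anticlockwise as positive: τ₁ = +(42.5)(0.297) = +12.62 N·m; τ₂ = −(12.2)(0.297) = −3.623 N·m; τ₃ = +(15.7)(0.297) = +4.663 N·m.
Net torque τ = 13.66 N·m.
α = τ/I = 13.66/1.160 = 11.78 rad/s².

α ≈ 11.8 rad/s², anticlockwise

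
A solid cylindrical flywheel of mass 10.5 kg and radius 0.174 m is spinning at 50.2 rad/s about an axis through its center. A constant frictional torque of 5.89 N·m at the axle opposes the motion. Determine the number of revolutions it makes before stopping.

I = ½MR² = (1/2)(10.5)(0.174)² = 0.1589 kg·m².
The net torque has magnitude 5.89 N·m, opposing ω.
|α| = τ/I = 5.890/0.1589 = 37.06 rad/s² (deceleration).
ω² = ω₀² − 2|α|θ with ω = 0 ⇒ θ = ω₀²/(2|α|) = 34.00 rad = 5.412 rev.

≈ 5.41 revolutions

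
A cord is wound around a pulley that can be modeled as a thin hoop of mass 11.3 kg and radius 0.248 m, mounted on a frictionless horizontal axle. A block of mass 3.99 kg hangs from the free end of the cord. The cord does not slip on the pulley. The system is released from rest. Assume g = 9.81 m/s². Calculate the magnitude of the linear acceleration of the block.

a ≈ 2.56 m/s²

I = MR² = (11.3)(0.248)² = 0.6950 kg·m².
Block: mg − T = ma. Pulley: TR = Iα. No-slip: a = αR, so T = (I/R²)a = 11.30·a.
Then mg = (m + 11.30)a, so a = (3.99)(9.81)/(3.99 + 11.30) = 2.560 m/s².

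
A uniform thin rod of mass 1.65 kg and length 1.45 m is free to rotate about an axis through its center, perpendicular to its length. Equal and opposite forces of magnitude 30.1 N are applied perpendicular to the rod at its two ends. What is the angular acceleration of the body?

I = (1/12)ML² = (1/12)(1.65)(1.45)² = 0.2891 kg·m².
The couple gives τ = F·(L/2) + F·(L/2) = F L = (30.1)(1.45) = 43.65 N·m.
From τ = Iα: α = 43.65/0.2891 = 151.0 rad/s².

α ≈ 151 rad/s²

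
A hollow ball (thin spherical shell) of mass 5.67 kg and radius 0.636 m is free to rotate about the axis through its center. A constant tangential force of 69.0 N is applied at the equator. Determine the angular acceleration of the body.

α ≈ 28.7 rad/s²

I = (2/3)MR² = (2/3)(5.67)(0.636)² = 1.529 kg·m².
τ = F R = (69.0)(0.636) = 43.88 N·m.
Newton's second law for rotation, τ = Iα, gives α = τ/I = 43.88/1.529 = 28.70 rad/s².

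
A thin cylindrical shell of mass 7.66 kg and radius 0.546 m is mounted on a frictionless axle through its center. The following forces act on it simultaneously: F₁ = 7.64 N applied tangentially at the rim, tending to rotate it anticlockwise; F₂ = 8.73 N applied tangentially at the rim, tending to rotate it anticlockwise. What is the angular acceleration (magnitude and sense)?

I = MR² = (7.66)(0.546)² = 2.284 kg·m².
Taking anticlockwise as positive: τ₁ = +(7.64)(0.546) = +4.171 N·m; τ₂ = +(8.73)(0.546) = +4.767 N·m.
Net torque τ = 8.938 N·m.
α = τ/I = 8.938/2.284 = 3.914 rad/s².

α ≈ 3.91 rad/s², anticlockwise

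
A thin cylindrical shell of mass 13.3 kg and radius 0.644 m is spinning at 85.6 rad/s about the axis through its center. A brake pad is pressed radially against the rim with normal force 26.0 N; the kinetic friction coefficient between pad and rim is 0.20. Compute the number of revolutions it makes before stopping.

I = MR² = (13.3)(0.644)² = 5.516 kg·m².
Friction force f = μN = (0.20)(26.0) = 5.200 N at the rim; torque magnitude τ = fR = 3.349 N·m, opposing ω.
|α| = τ/I = 3.349/5.516 = 0.6071 rad/s² (deceleration).
ω² = ω₀² − 2|α|θ with ω = 0 ⇒ θ = ω₀²/(2|α|) = 6035 rad = 960.4 rev.

≈ 960 revolutions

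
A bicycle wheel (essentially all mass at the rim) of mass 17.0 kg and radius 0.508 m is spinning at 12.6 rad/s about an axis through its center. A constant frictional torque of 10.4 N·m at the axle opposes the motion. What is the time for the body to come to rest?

I = MR² = (17.0)(0.508)² = 4.387 kg·m².
The net torque has magnitude 10.4 N·m, opposing ω.
|α| = τ/I = 10.40/4.387 = 2.371 rad/s² (deceleration).
0 = ω₀ − |α|t ⇒ t = ω₀/|α| = 12.6/2.371 = 5.315 s.

t ≈ 5.32 s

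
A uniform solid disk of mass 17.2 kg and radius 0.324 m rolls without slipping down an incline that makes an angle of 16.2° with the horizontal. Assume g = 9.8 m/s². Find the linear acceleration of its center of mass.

Translation along the incline: Mg sinθ − f = Ma.
Rotation about the center: fR = Iα with I = ½MR². No-slip gives a = αR, so f = (I/R²)a = (1/2)M a.
Substituting: Mg sinθ = (1 + 0.5000)Ma, so a = g sinθ/(1 + 0.5000) = (9.8) sin 16.2° / 1.500 = 1.823 m/s².

a ≈ 1.82 m/s²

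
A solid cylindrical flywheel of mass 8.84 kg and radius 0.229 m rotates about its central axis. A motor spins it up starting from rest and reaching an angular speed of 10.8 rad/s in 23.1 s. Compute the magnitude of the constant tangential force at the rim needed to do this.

I = ½MR² = (1/2)(8.84)(0.229)² = 0.2318 kg·m².
α = Δω/Δt = (10.8 − 0)/23.1 = 0.4675 rad/s².
The required torque is τ = Iα = (0.2318)(0.4675) = 0.1084 N·m.
A tangential force at the rim gives τ = FR, so F = τ/R = 0.1084/0.229 = 0.4732 N.

F ≈ 0.473 N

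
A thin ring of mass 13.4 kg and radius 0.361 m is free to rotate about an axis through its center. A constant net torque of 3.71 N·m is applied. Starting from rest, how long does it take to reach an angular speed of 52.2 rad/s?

t ≈ 24.6 s

I = MR² = (13.4)(0.361)² = 1.746 kg·m².
α = τ/I = 3.71/1.746 = 2.124 rad/s².
ω = αt ⇒ t = ω/α = 52.2/2.124 = 24.57 s.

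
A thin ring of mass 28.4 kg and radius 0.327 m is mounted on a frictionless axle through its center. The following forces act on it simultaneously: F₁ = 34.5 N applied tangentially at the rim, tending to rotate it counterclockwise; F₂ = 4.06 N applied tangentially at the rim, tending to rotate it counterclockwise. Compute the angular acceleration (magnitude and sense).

I = MR² = (28.4)(0.327)² = 3.037 kg·m².
Taking counterclockwise as positive: τ₁ = +(34.5)(0.327) = +11.28 N·m; τ₂ = +(4.06)(0.327) = +1.328 N·m.
Net torque τ = 12.61 N·m.
α = τ/I = 12.61/3.037 = 4.152 rad/s².

α ≈ 4.15 rad/s², counterclockwise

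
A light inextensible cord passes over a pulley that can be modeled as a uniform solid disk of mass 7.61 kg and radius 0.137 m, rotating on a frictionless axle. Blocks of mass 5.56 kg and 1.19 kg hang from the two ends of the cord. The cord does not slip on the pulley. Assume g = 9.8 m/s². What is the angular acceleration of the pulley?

I = ½MR² = (1/2)(7.61)(0.137)² = 0.07142 kg·m².
Heavier block: m₁g − T₁ = m₁a. Lighter block: T₂ − m₂g = m₂a.
Pulley: (T₁ − T₂)R = Iα = I(a/R), so T₁ − T₂ = (I/R²)a = (1/2)M_p a = 3.805·a.
Adding the three: (m₁ − m₂)g = (m₁ + m₂ + 3.805)a, so a = (5.56 − 1.19)(9.8)/(5.56 + 1.19 + 3.805) = 4.057 m/s².
α = a/R = 4.057/0.137 = 29.62 rad/s².

α ≈ 29.6 rad/s²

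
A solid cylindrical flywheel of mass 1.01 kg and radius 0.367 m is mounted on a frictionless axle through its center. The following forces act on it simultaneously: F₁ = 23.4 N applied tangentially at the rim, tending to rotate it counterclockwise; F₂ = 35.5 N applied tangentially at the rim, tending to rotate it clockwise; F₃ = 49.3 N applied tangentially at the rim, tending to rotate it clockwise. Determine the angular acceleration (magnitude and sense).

I = ½MR² = (1/2)(1.01)(0.367)² = 0.06802 kg·m².
Taking counterclockwise as positive: τ₁ = +(23.4)(0.367) = +8.588 N·m; τ₂ = −(35.5)(0.367) = −13.03 N·m; τ₃ = −(49.3)(0.367) = −18.09 N·m.
Net torque τ = -22.53 N·m.
α = τ/I = -22.53/0.06802 = -331.3 rad/s².

α ≈ 331 rad/s², clockwise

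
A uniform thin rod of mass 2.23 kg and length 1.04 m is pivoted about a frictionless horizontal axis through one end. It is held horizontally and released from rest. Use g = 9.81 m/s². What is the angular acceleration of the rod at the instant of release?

α ≈ 14.1 rad/s²

About the pivot, I = (1/3)ML² = (1/3)(2.23)(1.04)² = 0.8040 kg·m².
The weight acts at the center, a distance L/2 = 0.5200 m from the pivot; τ = Mg(L/2) = 11.38 N·m.
α = τ/I = 11.38/0.8040 = 14.15 rad/s².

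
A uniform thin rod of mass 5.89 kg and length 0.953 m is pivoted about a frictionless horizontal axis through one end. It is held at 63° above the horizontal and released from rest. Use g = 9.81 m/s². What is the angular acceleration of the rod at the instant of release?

α ≈ 7.01 rad/s²

About the pivot, I = (1/3)ML² = (1/3)(5.89)(0.953)² = 1.783 kg·m².
The weight acts at the center, a distance L/2 = 0.4765 m from the pivot; τ = Mg(L/2) cos 63° = 12.50 N·m.
α = τ/I = 12.50/1.783 = 7.010 rad/s².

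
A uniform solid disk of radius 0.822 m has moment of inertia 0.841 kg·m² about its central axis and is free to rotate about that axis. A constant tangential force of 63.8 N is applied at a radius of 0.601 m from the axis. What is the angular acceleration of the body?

τ = F·r = (63.8)(0.601) = 38.34 N·m.
Newton's second law for rotation, τ = Iα, gives α = τ/I = 38.34/0.8410 = 45.59 rad/s².

α ≈ 45.6 rad/s²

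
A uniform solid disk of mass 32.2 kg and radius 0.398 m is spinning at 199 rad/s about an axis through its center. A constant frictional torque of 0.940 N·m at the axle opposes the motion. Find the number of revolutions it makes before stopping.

I = ½MR² = (1/2)(32.2)(0.398)² = 2.550 kg·m².
The net torque has magnitude 0.940 N·m, opposing ω.
|α| = τ/I = 0.9400/2.550 = 0.3686 rad/s² (deceleration).
ω² = ω₀² − 2|α|θ with ω = 0 ⇒ θ = ω₀²/(2|α|) = 53720 rad = 8550 rev.

≈ 8550 revolutions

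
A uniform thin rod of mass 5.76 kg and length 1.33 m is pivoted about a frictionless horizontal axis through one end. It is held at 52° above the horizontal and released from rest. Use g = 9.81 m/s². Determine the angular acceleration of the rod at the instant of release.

α ≈ 6.81 rad/s²

About the pivot, I = (1/3)ML² = (1/3)(5.76)(1.33)² = 3.396 kg·m².
The weight acts at the center, a distance L/2 = 0.6650 m from the pivot; τ = Mg(L/2) cos 52° = 23.13 N·m.
α = τ/I = 23.13/3.396 = 6.812 rad/s².
(Equivalently α = (3g/(2L)) cos 52° = 6.812 rad/s².)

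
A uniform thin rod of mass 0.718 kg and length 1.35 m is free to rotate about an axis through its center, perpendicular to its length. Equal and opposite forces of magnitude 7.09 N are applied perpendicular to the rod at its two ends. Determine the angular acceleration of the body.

α ≈ 87.8 rad/s²

I = (1/12)ML² = (1/12)(0.718)(1.35)² = 0.1090 kg·m².
The couple gives τ = F·(L/2) + F·(L/2) = F L = (7.09)(1.35) = 9.572 N·m.
From τ = Iα: α = 9.572/0.1090 = 87.77 rad/s².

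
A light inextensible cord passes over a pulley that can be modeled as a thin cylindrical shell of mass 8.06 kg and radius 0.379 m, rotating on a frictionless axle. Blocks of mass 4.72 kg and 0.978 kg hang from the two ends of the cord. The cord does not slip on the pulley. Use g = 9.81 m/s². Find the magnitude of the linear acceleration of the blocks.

a ≈ 2.67 m/s²

I = MR² = (8.06)(0.379)² = 1.158 kg·m².
Heavier block: m₁g − T₁ = m₁a. Lighter block: T₂ − m₂g = m₂a.
Pulley: (T₁ − T₂)R = Iα = I(a/R), so T₁ − T₂ = (I/R²)a = 1·M_p a = 8.060·a.
Adding the three: (m₁ − m₂)g = (m₁ + m₂ + 8.060)a, so a = (4.72 − 0.978)(9.81)/(4.72 + 0.978 + 8.060) = 2.668 m/s².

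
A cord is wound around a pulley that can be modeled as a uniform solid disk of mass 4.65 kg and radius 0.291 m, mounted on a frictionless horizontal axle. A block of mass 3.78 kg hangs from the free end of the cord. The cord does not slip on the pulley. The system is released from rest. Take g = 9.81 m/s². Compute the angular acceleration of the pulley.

α ≈ 20.9 rad/s²

I = ½MR² = (1/2)(4.65)(0.291)² = 0.1969 kg·m².
Block: mg − T = ma. Pulley: TR = Iα. No-slip: a = αR, so T = (I/R²)a = 2.325·a.
Then mg = (m + 2.325)a, so a = (3.78)(9.81)/(3.78 + 2.325) = 6.074 m/s².
α = a/R = 6.074/0.291 = 20.87 rad/s².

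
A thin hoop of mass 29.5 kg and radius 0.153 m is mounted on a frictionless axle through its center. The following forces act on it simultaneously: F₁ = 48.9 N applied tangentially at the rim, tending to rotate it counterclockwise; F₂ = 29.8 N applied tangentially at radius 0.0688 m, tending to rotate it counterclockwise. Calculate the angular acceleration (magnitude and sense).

α ≈ 13.8 rad/s², counterclockwise

I = MR² = (29.5)(0.153)² = 0.6906 kg·m².
Taking counterclockwise as positive: τ₁ = +(48.9)(0.153) = +7.482 N·m; τ₂ = +(29.8)(0.0688) = +2.050 N·m.
Net torque τ = 9.532 N·m.
α = τ/I = 9.532/0.6906 = 13.80 rad/s².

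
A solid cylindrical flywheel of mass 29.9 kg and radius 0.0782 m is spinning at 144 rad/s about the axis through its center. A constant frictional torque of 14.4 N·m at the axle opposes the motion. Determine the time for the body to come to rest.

t ≈ 0.914 s

I = ½MR² = (1/2)(29.9)(0.0782)² = 0.09142 kg·m².
The net torque has magnitude 14.4 N·m, opposing ω.
|α| = τ/I = 14.40/0.09142 = 157.5 rad/s² (deceleration).
0 = ω₀ − |α|t ⇒ t = ω₀/|α| = 144/157.5 = 0.9142 s.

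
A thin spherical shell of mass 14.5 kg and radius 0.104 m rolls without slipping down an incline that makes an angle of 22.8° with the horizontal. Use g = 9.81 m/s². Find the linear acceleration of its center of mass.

Translation along the incline: Mg sinθ − f = Ma.
Rotation about the center: fR = Iα with I = (2/3)MR². No-slip gives a = αR, so f = (I/R²)a = (2/3)M a.
Substituting: Mg sinθ = (1 + 0.6667)Ma, so a = g sinθ/(1 + 0.6667) = (9.81) sin 22.8° / 1.667 = 2.281 m/s².

a ≈ 2.28 m/s²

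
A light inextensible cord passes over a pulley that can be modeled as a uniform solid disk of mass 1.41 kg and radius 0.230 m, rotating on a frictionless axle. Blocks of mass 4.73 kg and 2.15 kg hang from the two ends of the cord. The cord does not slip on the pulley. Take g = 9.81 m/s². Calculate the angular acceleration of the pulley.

α ≈ 14.5 rad/s²

I = ½MR² = (1/2)(1.41)(0.230)² = 0.03729 kg·m².
Heavier block: m₁g − T₁ = m₁a. Lighter block: T₂ − m₂g = m₂a.
Pulley: (T₁ − T₂)R = Iα = I(a/R), so T₁ − T₂ = (I/R²)a = (1/2)M_p a = 0.7050·a.
Adding the three: (m₁ − m₂)g = (m₁ + m₂ + 0.7050)a, so a = (4.73 − 2.15)(9.81)/(4.73 + 2.15 + 0.7050) = 3.337 m/s².
α = a/R = 3.337/0.230 = 14.51 rad/s².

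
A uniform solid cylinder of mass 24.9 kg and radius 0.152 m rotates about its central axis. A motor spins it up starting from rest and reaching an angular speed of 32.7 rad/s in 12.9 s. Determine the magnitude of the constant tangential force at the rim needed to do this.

I = ½MR² = (1/2)(24.9)(0.152)² = 0.2876 kg·m².
α = Δω/Δt = (32.7 − 0)/12.9 = 2.535 rad/s².
The required torque is τ = Iα = (0.2876)(2.535) = 0.7291 N·m.
A tangential force at the rim gives τ = FR, so F = τ/R = 0.7291/0.152 = 4.797 N.

F ≈ 4.80 N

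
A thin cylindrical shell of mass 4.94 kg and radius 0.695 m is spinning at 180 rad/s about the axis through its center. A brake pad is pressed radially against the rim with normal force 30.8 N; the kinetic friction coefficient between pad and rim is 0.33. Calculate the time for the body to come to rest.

t ≈ 60.8 s

I = MR² = (4.94)(0.695)² = 2.386 kg·m².
Friction force f = μN = (0.33)(30.8) = 10.16 N at the rim; torque magnitude τ = fR = 7.064 N·m, opposing ω.
|α| = τ/I = 7.064/2.386 = 2.960 rad/s² (deceleration).
0 = ω₀ − |α|t ⇒ t = ω₀/|α| = 180/2.960 = 60.80 s.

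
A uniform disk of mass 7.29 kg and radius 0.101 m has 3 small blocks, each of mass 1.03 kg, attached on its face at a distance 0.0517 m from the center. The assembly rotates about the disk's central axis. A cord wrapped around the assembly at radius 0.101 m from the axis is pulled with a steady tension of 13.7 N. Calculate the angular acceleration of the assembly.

I_disk = ½MR² = ½(7.29)(0.101)² = 0.03718 kg·m².
I_blocks = 3·m·r² = 3(1.03)(0.0517)² = 0.008259 kg·m².
Total I = 0.04544 kg·m².
τ = F r = (13.7)(0.101) = 1.384 N·m.
α = τ/I = 1.384/0.04544 = 30.45 rad/s².

α ≈ 30.4 rad/s²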